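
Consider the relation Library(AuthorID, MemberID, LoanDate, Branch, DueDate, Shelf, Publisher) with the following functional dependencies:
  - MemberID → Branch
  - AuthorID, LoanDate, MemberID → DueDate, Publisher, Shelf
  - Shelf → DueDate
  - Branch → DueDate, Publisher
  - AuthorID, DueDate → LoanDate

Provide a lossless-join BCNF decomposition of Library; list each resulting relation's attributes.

{AuthorID, LoanDate, Shelf}; {AuthorID, MemberID, Shelf}; {Branch, DueDate, Publisher}; {Branch, MemberID}

Candidate key of the original relation: {AuthorID, MemberID}.
In {AuthorID, Branch, DueDate, LoanDate, MemberID, Publisher, Shelf}, {MemberID} is not a superkey ({MemberID}⁺ restricted to this set is {Branch, DueDate, MemberID, Publisher}), so split on MemberID → Branch, DueDate, Publisher into {Branch, DueDate, MemberID, Publisher} and {AuthorID, LoanDate, MemberID, Shelf}.
In {Branch, DueDate, MemberID, Publisher}, {Branch} is not a superkey ({Branch}⁺ restricted to this set is {Branch, DueDate, Publisher}), so split on Branch → DueDate, Publisher into {Branch, DueDate, Publisher} and {Branch, MemberID}.
{Branch, DueDate, Publisher} has no BCNF violation.
{Branch, MemberID} has no BCNF violation.
In {AuthorID, LoanDate, MemberID, Shelf}, {AuthorID, Shelf} is not a superkey ({AuthorID, Shelf}⁺ restricted to this set is {AuthorID, LoanDate, Shelf}), so split on AuthorID, Shelf → LoanDate into {AuthorID, LoanDate, Shelf} and {AuthorID, MemberID, Shelf}.
{AuthorID, LoanDate, Shelf} has no BCNF violation.
{AuthorID, MemberID, Shelf} has no BCNF violation.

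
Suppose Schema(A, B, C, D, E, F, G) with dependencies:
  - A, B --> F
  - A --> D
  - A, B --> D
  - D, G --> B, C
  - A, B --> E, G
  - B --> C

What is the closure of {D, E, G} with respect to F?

Start with {D, E, G}.
D, G --> B, C applies; add {B, C} → now {B, C, D, E, G}.
No further FD applies.

{B, C, D, E, G}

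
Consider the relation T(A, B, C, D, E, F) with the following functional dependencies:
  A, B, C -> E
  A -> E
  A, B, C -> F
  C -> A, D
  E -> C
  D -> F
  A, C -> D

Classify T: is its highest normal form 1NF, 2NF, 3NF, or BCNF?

1NF

Candidate keys: {A, B}, {B, C}, {B, E}. Prime attributes: {A, B, C, E}.
A -> E breaks BCNF: {A}⁺ = {A, C, D, E, F}, so {A} is not a superkey.
C -> A, D has non-prime {D} on the right and a non-superkey on the left, so 3NF fails.
The proper key subset {A} of {A, B} determines non-prime {D, F}, so the relation is not even in 2NF.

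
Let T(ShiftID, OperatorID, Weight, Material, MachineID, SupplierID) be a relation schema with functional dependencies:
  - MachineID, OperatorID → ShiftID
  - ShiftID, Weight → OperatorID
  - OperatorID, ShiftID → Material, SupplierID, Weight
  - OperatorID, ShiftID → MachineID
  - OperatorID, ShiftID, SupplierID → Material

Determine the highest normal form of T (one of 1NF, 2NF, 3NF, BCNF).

Candidate keys: {MachineID, OperatorID}, {OperatorID, ShiftID}, {ShiftID, Weight}. Prime attributes: {MachineID, OperatorID, ShiftID, Weight}.
Every FD has a superkey on the left, so the relation is in BCNF.

BCNF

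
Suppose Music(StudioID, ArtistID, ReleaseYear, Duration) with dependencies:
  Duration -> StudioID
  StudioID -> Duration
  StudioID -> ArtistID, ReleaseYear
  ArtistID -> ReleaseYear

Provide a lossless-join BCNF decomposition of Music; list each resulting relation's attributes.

Candidate keys of the original relation: {Duration}, {StudioID}.
In {ArtistID, Duration, ReleaseYear, StudioID}, {ArtistID} is not a superkey ({ArtistID}⁺ restricted to this set is {ArtistID, ReleaseYear}), so split on ArtistID -> ReleaseYear into {ArtistID, ReleaseYear} and {ArtistID, Duration, StudioID}.
{ArtistID, ReleaseYear} is in BCNF.
{ArtistID, Duration, StudioID} is in BCNF.

{ArtistID, Duration, StudioID}; {ArtistID, ReleaseYear}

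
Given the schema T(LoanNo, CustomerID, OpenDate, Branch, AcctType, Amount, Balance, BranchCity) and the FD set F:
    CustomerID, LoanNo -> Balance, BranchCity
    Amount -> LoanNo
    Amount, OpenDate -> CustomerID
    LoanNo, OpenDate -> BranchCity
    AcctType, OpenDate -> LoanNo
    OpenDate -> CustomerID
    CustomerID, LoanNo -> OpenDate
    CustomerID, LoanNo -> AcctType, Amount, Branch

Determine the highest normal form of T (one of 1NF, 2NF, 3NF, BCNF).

3NF

Candidate keys: {AcctType, OpenDate}, {Amount, CustomerID}, {Amount, OpenDate}, {CustomerID, LoanNo}, {LoanNo, OpenDate}. Prime attributes: {AcctType, Amount, CustomerID, LoanNo, OpenDate}.
For Amount -> LoanNo we have {Amount}⁺ = {Amount, LoanNo}; {Amount} is not a superkey, so BCNF fails.
But every attribute on its right side ({LoanNo}) is prime, and the same holds for every other non-superkey FD, so 3NF still holds.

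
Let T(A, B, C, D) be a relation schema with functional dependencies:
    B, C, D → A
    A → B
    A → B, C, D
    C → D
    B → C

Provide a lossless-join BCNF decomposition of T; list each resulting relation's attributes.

{A, B, C}; {C, D}

Candidate keys of the original relation: {A}, {B}.
{A, B, C, D}: {C} determines {C, D} here but is not a superkey — split on C → D, giving {C, D} and {A, B, C}.
{C, D} has no BCNF violation.
{A, B, C} has no BCNF violation.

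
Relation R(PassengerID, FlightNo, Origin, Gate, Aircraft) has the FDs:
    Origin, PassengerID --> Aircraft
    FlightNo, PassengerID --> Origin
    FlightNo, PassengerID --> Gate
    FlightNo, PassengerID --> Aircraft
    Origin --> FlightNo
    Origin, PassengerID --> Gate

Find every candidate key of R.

{FlightNo, PassengerID}, {Origin, PassengerID}

{PassengerID} never appears on the right of any FD, so every key must include it.
Closure of {FlightNo, PassengerID} is {Aircraft, FlightNo, Gate, Origin, PassengerID}, the whole schema; {FlightNo, PassengerID} is a candidate key.
Closure of {Origin, PassengerID} is {Aircraft, FlightNo, Gate, Origin, PassengerID}, the whole schema; {Origin, PassengerID} is a candidate key.
No proper subset of any of these is a key, and no other minimal superkey exists.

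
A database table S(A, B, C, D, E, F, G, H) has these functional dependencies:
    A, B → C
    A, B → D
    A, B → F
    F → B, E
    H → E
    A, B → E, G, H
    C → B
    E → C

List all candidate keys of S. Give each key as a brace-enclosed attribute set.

{A, B}, {A, C}, {A, E}, {A, F}, {A, H}

Attributes never on any right-hand side: {A} — every candidate key must contain it.
{A, B}⁺ = {A, B, C, D, E, F, G, H}, which is every attribute, so {A, B} is a candidate key.
{A, C}⁺ = {A, B, C, D, E, F, G, H}, which is every attribute, so {A, C} is a candidate key.
{A, E}⁺ = {A, B, C, D, E, F, G, H}, which is every attribute, so {A, E} is a candidate key.
{A, F}⁺ = {A, B, C, D, E, F, G, H}, which is every attribute, so {A, F} is a candidate key.
{A, H}⁺ = {A, B, C, D, E, F, G, H}, which is every attribute, so {A, H} is a candidate key.
Any other superkey properly contains one of these, so there are no further candidate keys.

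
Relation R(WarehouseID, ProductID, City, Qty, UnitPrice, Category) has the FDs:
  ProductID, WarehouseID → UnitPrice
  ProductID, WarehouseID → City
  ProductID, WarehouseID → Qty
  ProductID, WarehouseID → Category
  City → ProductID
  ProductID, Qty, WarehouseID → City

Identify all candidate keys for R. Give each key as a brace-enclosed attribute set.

{City, WarehouseID}, {ProductID, WarehouseID}

{WarehouseID} never appears on the right of any FD, so every key must include it.
{City, WarehouseID} is a candidate key since {City, WarehouseID}⁺ = {Category, City, ProductID, Qty, UnitPrice, WarehouseID} covers every attribute.
{ProductID, WarehouseID} is a candidate key since {ProductID, WarehouseID}⁺ = {Category, City, ProductID, Qty, UnitPrice, WarehouseID} covers every attribute.
These are minimal and exhaustive — every other superkey contains one of them.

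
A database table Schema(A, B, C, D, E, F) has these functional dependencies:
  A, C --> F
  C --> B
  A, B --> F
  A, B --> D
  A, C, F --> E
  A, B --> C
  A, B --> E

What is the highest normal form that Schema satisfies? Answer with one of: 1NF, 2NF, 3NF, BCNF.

Candidate keys: {A, B}, {A, C}. Prime attributes: {A, B, C}.
C --> B breaks BCNF: {C}⁺ = {B, C}, so {C} is not a superkey.
Its right-hand attributes {B} are all prime, as are those of every other non-superkey FD — the relation is in 3NF.

3NF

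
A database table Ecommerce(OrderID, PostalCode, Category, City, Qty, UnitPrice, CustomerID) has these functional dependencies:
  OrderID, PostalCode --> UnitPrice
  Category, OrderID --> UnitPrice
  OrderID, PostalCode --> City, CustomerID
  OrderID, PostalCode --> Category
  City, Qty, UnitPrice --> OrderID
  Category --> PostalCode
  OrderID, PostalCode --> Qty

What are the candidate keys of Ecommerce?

{Category, City, Qty, UnitPrice}, {Category, OrderID}, {City, PostalCode, Qty, UnitPrice}, {OrderID, PostalCode}

{Category, OrderID}⁺ = {Category, City, CustomerID, OrderID, PostalCode, Qty, UnitPrice} — all of the relation — so {Category, OrderID} is a candidate key.
{OrderID, PostalCode}⁺ = {Category, City, CustomerID, OrderID, PostalCode, Qty, UnitPrice} — all of the relation — so {OrderID, PostalCode} is a candidate key.
{Category, City, Qty, UnitPrice}⁺ = {Category, City, CustomerID, OrderID, PostalCode, Qty, UnitPrice} — all of the relation — so {Category, City, Qty, UnitPrice} is a candidate key.
{City, PostalCode, Qty, UnitPrice}⁺ = {Category, City, CustomerID, OrderID, PostalCode, Qty, UnitPrice} — all of the relation — so {City, PostalCode, Qty, UnitPrice} is a candidate key.
Any other superkey properly contains one of these, so there are no further candidate keys.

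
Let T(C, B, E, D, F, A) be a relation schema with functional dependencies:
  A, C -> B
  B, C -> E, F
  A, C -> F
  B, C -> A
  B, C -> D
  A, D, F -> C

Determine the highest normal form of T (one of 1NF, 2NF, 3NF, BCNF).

BCNF

Candidate keys: {A, C}, {A, D, F}, {B, C}. Prime attributes: {A, B, C, D, F}.
Each dependency's left side is a superkey — BCNF holds.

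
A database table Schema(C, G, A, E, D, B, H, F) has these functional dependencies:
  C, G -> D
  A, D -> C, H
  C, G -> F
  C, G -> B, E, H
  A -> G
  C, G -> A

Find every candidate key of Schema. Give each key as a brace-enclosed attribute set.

{A, C}, {A, D}, {C, G}

{A, C}⁺ = {A, B, C, D, E, F, G, H}, which is every attribute, so {A, C} is a candidate key.
{A, D}⁺ = {A, B, C, D, E, F, G, H}, which is every attribute, so {A, D} is a candidate key.
{C, G}⁺ = {A, B, C, D, E, F, G, H}, which is every attribute, so {C, G} is a candidate key.
Any other superkey properly contains one of these, so there are no further candidate keys.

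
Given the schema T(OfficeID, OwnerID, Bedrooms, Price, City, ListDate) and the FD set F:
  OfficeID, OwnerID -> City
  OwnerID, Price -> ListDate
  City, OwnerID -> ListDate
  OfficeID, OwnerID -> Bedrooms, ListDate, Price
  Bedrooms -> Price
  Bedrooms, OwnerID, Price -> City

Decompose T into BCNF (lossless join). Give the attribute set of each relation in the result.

{Bedrooms, City, OwnerID}; {Bedrooms, OfficeID, OwnerID}; {Bedrooms, Price}; {ListDate, OwnerID, Price}

Candidate key of the original relation: {OfficeID, OwnerID}.
{Bedrooms, City, ListDate, OfficeID, OwnerID, Price}: {OwnerID, Price} determines {ListDate, OwnerID, Price} here but is not a superkey — split on OwnerID, Price -> ListDate, giving {ListDate, OwnerID, Price} and {Bedrooms, City, OfficeID, OwnerID, Price}.
{ListDate, OwnerID, Price} is in BCNF.
{Bedrooms, City, OfficeID, OwnerID, Price}: {Bedrooms} determines {Bedrooms, Price} here but is not a superkey — split on Bedrooms -> Price, giving {Bedrooms, Price} and {Bedrooms, City, OfficeID, OwnerID}.
{Bedrooms, Price} is in BCNF.
{Bedrooms, City, OfficeID, OwnerID}: {Bedrooms, OwnerID} determines {Bedrooms, City, OwnerID} here but is not a superkey — split on Bedrooms, OwnerID -> City, giving {Bedrooms, City, OwnerID} and {Bedrooms, OfficeID, OwnerID}.
{Bedrooms, City, OwnerID} is in BCNF.
{Bedrooms, OfficeID, OwnerID} is in BCNF.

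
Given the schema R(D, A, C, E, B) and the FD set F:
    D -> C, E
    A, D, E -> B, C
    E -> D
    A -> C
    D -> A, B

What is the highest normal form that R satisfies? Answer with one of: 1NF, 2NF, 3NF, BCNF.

Candidate keys: {D}, {E}. Prime attributes: {D, E}.
A -> C breaks BCNF: {A}⁺ = {A, C}, so {A} is not a superkey.
A -> C determines the non-prime attribute {C} from a non-superkey — 3NF is violated.
All keys have size 1, which rules out partial dependencies — 2NF is satisfied.

2NF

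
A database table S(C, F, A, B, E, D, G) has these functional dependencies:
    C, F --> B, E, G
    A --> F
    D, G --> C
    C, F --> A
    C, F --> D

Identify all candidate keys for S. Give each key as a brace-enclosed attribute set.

{A, C}⁺ = {A, B, C, D, E, F, G}, which is every attribute, so {A, C} is a candidate key.
{C, F}⁺ = {A, B, C, D, E, F, G}, which is every attribute, so {C, F} is a candidate key.
{A, D, G}⁺ = {A, B, C, D, E, F, G}, which is every attribute, so {A, D, G} is a candidate key.
{D, F, G}⁺ = {A, B, C, D, E, F, G}, which is every attribute, so {D, F, G} is a candidate key.
Any other superkey properly contains one of these, so there are no further candidate keys.

{A, C}, {A, D, G}, {C, F}, {D, F, G}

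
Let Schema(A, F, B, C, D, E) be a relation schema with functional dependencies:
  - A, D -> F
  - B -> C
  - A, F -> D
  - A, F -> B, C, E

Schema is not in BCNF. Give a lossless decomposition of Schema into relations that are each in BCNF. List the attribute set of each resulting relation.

Candidate keys of the original relation: {A, D}, {A, F}.
{A, B, C, D, E, F}: {B} determines {B, C} here but is not a superkey — split on B -> C, giving {B, C} and {A, B, D, E, F}.
{B, C}: every determinant is a superkey — BCNF.
{A, B, D, E, F}: every determinant is a superkey — BCNF.

{A, B, D, E, F}; {B, C}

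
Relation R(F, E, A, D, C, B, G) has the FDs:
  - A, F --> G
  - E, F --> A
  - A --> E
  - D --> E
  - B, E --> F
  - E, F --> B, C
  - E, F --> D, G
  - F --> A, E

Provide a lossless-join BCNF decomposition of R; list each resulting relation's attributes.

{A, B, C, D, F, G}; {A, E}

Candidate keys of the original relation: {A, B}, {B, D}, {B, E}, {F}.
{A, B, C, D, E, F, G}: {A} determines {A, E} here but is not a superkey — split on A --> E, giving {A, E} and {A, B, C, D, F, G}.
{A, E}: every determinant is a superkey — BCNF.
{A, B, C, D, F, G}: every determinant is a superkey — BCNF.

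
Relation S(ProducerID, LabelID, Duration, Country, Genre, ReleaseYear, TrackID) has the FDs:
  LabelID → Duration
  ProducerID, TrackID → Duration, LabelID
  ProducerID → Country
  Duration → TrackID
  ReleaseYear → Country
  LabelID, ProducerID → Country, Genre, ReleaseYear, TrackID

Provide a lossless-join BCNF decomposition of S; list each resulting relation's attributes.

{Country, ProducerID}; {Duration, LabelID}; {Duration, TrackID}; {Genre, LabelID, ProducerID, ReleaseYear}

Candidate keys of the original relation: {Duration, ProducerID}, {LabelID, ProducerID}, {ProducerID, TrackID}.
{Country, Duration, Genre, LabelID, ProducerID, ReleaseYear, TrackID}: {LabelID} determines {Duration, LabelID, TrackID} here but is not a superkey — split on LabelID → Duration, TrackID, giving {Duration, LabelID, TrackID} and {Country, Genre, LabelID, ProducerID, ReleaseYear}.
{Duration, LabelID, TrackID}: {Duration} determines {Duration, TrackID} here but is not a superkey — split on Duration → TrackID, giving {Duration, TrackID} and {Duration, LabelID}.
{Duration, TrackID}: every determinant is a superkey — BCNF.
{Duration, LabelID}: every determinant is a superkey — BCNF.
{Country, Genre, LabelID, ProducerID, ReleaseYear}: {ProducerID} determines {Country, ProducerID} here but is not a superkey — split on ProducerID → Country, giving {Country, ProducerID} and {Genre, LabelID, ProducerID, ReleaseYear}.
{Country, ProducerID}: every determinant is a superkey — BCNF.
{Genre, LabelID, ProducerID, ReleaseYear}: every determinant is a superkey — BCNF.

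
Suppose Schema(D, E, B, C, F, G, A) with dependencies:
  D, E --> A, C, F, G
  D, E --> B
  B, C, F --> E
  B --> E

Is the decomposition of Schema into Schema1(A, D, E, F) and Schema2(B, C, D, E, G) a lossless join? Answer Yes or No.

Common attributes: {D, E}; their closure is {A, B, C, D, E, F, G}.
Schema1 is contained in that closure, so Schema1 ∩ Schema2 --> Schema1 holds and the join is lossless.

Yes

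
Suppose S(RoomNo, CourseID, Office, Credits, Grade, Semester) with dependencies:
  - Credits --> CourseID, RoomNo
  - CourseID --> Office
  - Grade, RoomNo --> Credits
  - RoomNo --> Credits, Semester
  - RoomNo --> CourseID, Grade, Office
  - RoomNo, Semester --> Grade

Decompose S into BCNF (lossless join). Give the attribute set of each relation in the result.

{CourseID, Credits, Grade, RoomNo, Semester}; {CourseID, Office}

Candidate keys of the original relation: {Credits}, {RoomNo}.
Within {CourseID, Credits, Grade, Office, RoomNo, Semester}: {CourseID}⁺ ∩ {CourseID, Credits, Grade, Office, RoomNo, Semester} = {CourseID, Office}, not the whole set, so CourseID --> Office violates BCNF; decompose into {CourseID, Office} and {CourseID, Credits, Grade, RoomNo, Semester}.
{CourseID, Office}: every determinant is a superkey — BCNF.
{CourseID, Credits, Grade, RoomNo, Semester}: every determinant is a superkey — BCNF.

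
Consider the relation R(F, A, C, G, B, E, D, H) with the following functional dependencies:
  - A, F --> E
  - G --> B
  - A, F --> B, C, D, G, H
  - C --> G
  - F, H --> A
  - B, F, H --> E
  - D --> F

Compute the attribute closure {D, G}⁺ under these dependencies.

{B, D, F, G}

Start with {D, G}.
G --> B applies; add {B} → now {B, D, G}.
D --> F applies; add {F} → now {B, D, F, G}.
No further FD applies.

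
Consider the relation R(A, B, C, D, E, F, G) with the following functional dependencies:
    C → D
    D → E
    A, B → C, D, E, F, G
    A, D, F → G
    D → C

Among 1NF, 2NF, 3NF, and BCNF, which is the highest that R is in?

Candidate key: {A, B}. Prime attributes: {A, B}.
C → D: {C}⁺ = {C, D, E}, which is not all of the attributes, so the left side is not a superkey — BCNF is violated.
C → D determines the non-prime attribute {D} from a non-superkey — 3NF is violated.
No proper subset of a key has a non-prime attribute in its closure, so there is no partial dependency; 2NF holds.

2NF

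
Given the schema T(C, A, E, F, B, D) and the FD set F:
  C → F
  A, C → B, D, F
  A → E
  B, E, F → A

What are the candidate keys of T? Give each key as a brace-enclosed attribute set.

{A, C}, {B, C, E}

{C} never appears on the right of any FD, so every key must include it.
{A, C} is a candidate key since {A, C}⁺ = {A, B, C, D, E, F} covers every attribute.
{B, C, E} is a candidate key since {B, C, E}⁺ = {A, B, C, D, E, F} covers every attribute.
Any other superkey properly contains one of these, so there are no further candidate keys.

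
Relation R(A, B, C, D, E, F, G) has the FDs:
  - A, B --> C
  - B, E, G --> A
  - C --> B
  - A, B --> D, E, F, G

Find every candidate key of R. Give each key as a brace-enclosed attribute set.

{A, B}, {A, C}, {B, E, G}, {C, E, G}

Closure of {A, B} is {A, B, C, D, E, F, G}, the whole schema; {A, B} is a candidate key.
Closure of {A, C} is {A, B, C, D, E, F, G}, the whole schema; {A, C} is a candidate key.
Closure of {B, E, G} is {A, B, C, D, E, F, G}, the whole schema; {B, E, G} is a candidate key.
Closure of {C, E, G} is {A, B, C, D, E, F, G}, the whole schema; {C, E, G} is a candidate key.
These are minimal and exhaustive — every other superkey contains one of them.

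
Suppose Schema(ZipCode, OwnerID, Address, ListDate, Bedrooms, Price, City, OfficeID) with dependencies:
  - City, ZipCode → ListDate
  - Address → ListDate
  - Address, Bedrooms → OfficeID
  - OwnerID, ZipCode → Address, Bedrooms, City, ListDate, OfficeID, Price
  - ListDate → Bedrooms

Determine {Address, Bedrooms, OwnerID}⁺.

Start with {Address, Bedrooms, OwnerID}.
Address → ListDate applies; add {ListDate} → now {Address, Bedrooms, ListDate, OwnerID}.
Address, Bedrooms → OfficeID applies; add {OfficeID} → now {Address, Bedrooms, ListDate, OfficeID, OwnerID}.
No further FD applies.

{Address, Bedrooms, ListDate, OfficeID, OwnerID}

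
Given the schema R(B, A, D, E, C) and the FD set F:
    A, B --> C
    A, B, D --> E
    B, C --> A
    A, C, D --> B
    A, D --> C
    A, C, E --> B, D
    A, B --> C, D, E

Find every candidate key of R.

Closure of {A, B} is {A, B, C, D, E}, the whole schema; {A, B} is a candidate key.
Closure of {A, D} is {A, B, C, D, E}, the whole schema; {A, D} is a candidate key.
Closure of {B, C} is {A, B, C, D, E}, the whole schema; {B, C} is a candidate key.
Closure of {A, C, E} is {A, B, C, D, E}, the whole schema; {A, C, E} is a candidate key.
These are minimal and exhaustive — every other superkey contains one of them.

{A, B}, {A, C, E}, {A, D}, {B, C}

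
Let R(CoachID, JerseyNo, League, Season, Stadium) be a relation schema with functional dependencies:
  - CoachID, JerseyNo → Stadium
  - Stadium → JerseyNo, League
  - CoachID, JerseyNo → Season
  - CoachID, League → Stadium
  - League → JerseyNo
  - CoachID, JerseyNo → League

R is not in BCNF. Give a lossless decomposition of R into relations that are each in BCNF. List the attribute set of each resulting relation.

Candidate keys of the original relation: {CoachID, JerseyNo}, {CoachID, League}, {CoachID, Stadium}.
{CoachID, JerseyNo, League, Season, Stadium}: {Stadium} determines {JerseyNo, League, Stadium} here but is not a superkey — split on Stadium → JerseyNo, League, giving {JerseyNo, League, Stadium} and {CoachID, Season, Stadium}.
{JerseyNo, League, Stadium}: {League} determines {JerseyNo, League} here but is not a superkey — split on League → JerseyNo, giving {JerseyNo, League} and {League, Stadium}.
{JerseyNo, League}: every determinant is a superkey — BCNF.
{League, Stadium}: every determinant is a superkey — BCNF.
{CoachID, Season, Stadium}: every determinant is a superkey — BCNF.

{CoachID, Season, Stadium}; {JerseyNo, League}; {League, Stadium}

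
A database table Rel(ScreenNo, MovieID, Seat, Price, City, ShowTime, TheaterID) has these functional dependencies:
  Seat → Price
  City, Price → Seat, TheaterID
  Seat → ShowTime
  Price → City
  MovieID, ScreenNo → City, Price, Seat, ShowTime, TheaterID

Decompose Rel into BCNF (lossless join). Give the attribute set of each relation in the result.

{City, Price, Seat, ShowTime, TheaterID}; {MovieID, ScreenNo, Seat}

Candidate key of the original relation: {MovieID, ScreenNo}.
Within {City, MovieID, Price, ScreenNo, Seat, ShowTime, TheaterID}: {Seat}⁺ ∩ {City, MovieID, Price, ScreenNo, Seat, ShowTime, TheaterID} = {City, Price, Seat, ShowTime, TheaterID}, not the whole set, so Seat → City, Price, ShowTime, TheaterID violates BCNF; decompose into {City, Price, Seat, ShowTime, TheaterID} and {MovieID, ScreenNo, Seat}.
{City, Price, Seat, ShowTime, TheaterID} has no BCNF violation.
{MovieID, ScreenNo, Seat} has no BCNF violation.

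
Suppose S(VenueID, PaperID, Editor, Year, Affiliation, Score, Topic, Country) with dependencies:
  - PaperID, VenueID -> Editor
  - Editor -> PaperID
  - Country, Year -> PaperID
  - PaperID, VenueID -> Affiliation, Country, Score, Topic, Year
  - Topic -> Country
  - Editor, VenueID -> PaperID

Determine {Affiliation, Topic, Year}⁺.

{Affiliation, Country, PaperID, Topic, Year}

Start with {Affiliation, Topic, Year}.
Topic -> Country applies; add {Country} → now {Affiliation, Country, Topic, Year}.
Country, Year -> PaperID applies; add {PaperID} → now {Affiliation, Country, PaperID, Topic, Year}.
No further FD applies.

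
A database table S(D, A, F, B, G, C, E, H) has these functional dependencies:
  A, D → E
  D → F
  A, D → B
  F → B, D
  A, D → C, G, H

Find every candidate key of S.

{A, D}, {A, F}

No FD produces {A}, so it must be in every candidate key.
{A, D} is a candidate key since {A, D}⁺ = {A, B, C, D, E, F, G, H} covers every attribute.
{A, F} is a candidate key since {A, F}⁺ = {A, B, C, D, E, F, G, H} covers every attribute.
Any other superkey properly contains one of these, so there are no further candidate keys.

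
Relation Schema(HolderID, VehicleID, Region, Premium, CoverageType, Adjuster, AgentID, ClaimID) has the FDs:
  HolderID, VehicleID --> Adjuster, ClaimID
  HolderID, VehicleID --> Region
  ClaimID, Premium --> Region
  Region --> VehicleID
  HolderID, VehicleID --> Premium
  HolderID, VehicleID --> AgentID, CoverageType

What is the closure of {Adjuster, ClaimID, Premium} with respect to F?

Start with {Adjuster, ClaimID, Premium}.
ClaimID, Premium --> Region applies; add {Region} → now {Adjuster, ClaimID, Premium, Region}.
Region --> VehicleID applies; add {VehicleID} → now {Adjuster, ClaimID, Premium, Region, VehicleID}.
No further FD applies.

{Adjuster, ClaimID, Premium, Region, VehicleID}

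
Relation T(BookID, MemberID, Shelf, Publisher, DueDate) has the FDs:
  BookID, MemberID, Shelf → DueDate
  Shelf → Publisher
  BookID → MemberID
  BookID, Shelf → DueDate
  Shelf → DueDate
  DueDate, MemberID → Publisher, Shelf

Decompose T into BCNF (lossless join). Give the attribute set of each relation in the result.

Candidate keys of the original relation: {BookID, DueDate}, {BookID, Shelf}.
In {BookID, DueDate, MemberID, Publisher, Shelf}, {Shelf} is not a superkey ({Shelf}⁺ restricted to this set is {DueDate, Publisher, Shelf}), so split on Shelf → DueDate, Publisher into {DueDate, Publisher, Shelf} and {BookID, MemberID, Shelf}.
{DueDate, Publisher, Shelf} has no BCNF violation.
In {BookID, MemberID, Shelf}, {BookID} is not a superkey ({BookID}⁺ restricted to this set is {BookID, MemberID}), so split on BookID → MemberID into {BookID, MemberID} and {BookID, Shelf}.
{BookID, MemberID} has no BCNF violation.
{BookID, Shelf} has no BCNF violation.

{BookID, MemberID}; {BookID, Shelf}; {DueDate, Publisher, Shelf}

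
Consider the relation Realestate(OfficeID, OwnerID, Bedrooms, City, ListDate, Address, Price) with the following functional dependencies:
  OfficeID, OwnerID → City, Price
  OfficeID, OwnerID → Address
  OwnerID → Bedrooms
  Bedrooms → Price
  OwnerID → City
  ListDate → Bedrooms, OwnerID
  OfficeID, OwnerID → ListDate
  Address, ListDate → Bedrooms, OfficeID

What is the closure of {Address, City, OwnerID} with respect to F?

Start with {Address, City, OwnerID}.
OwnerID → Bedrooms applies; add {Bedrooms} → now {Address, Bedrooms, City, OwnerID}.
Bedrooms → Price applies; add {Price} → now {Address, Bedrooms, City, OwnerID, Price}.
No further FD applies.

{Address, Bedrooms, City, OwnerID, Price}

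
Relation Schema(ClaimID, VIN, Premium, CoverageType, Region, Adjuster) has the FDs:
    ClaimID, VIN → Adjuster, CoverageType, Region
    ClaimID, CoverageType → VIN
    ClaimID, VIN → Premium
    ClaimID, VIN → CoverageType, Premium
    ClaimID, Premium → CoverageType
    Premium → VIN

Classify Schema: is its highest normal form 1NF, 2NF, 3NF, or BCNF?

Candidate keys: {ClaimID, CoverageType}, {ClaimID, Premium}, {ClaimID, VIN}. Prime attributes: {ClaimID, CoverageType, Premium, VIN}.
Premium → VIN breaks BCNF: {Premium}⁺ = {Premium, VIN}, so {Premium} is not a superkey.
Its right-hand attributes {VIN} are all prime, as are those of every other non-superkey FD — the relation is in 3NF.

3NF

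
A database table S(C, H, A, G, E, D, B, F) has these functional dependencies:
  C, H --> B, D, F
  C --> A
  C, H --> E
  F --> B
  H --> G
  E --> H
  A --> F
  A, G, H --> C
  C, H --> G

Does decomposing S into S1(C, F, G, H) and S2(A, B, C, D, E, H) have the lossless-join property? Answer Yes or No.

Yes

Common attributes: {C, H}; their closure is {A, B, C, D, E, F, G, H}.
Since S1 ⊆ {A, B, C, D, E, F, G, H}, the intersection is a superkey of S1; the decomposition is lossless.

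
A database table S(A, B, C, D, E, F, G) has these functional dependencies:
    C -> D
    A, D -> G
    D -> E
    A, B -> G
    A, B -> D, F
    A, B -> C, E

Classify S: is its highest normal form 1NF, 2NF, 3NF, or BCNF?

2NF

Candidate key: {A, B}. Prime attributes: {A, B}.
For C -> D we have {C}⁺ = {C, D, E}; {C} is not a superkey, so BCNF fails.
Because {D} is non-prime and the left side of C -> D is not a superkey, the relation is not in 3NF.
No proper subset of a key has a non-prime attribute in its closure, so there is no partial dependency; 2NF holds.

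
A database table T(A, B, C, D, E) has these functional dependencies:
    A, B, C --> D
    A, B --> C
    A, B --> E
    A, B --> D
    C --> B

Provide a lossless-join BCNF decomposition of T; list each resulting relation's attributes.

Candidate keys of the original relation: {A, B}, {A, C}.
{A, B, C, D, E}: {C} determines {B, C} here but is not a superkey — split on C --> B, giving {B, C} and {A, C, D, E}.
{B, C}: every determinant is a superkey — BCNF.
{A, C, D, E}: every determinant is a superkey — BCNF.

{A, C, D, E}; {B, C}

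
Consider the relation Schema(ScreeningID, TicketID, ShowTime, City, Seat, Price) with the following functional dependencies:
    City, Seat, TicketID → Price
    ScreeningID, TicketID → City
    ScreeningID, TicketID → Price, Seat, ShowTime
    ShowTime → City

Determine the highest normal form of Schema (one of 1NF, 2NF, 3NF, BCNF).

Candidate key: {ScreeningID, TicketID}. Prime attributes: {ScreeningID, TicketID}.
For City, Seat, TicketID → Price we have {City, Seat, TicketID}⁺ = {City, Price, Seat, TicketID}; {City, Seat, TicketID} is not a superkey, so BCNF fails.
City, Seat, TicketID → Price determines the non-prime attribute {Price} from a non-superkey — 3NF is violated.
Checking every proper subset of each key, none determines a non-prime attribute — 2NF is satisfied.

2NF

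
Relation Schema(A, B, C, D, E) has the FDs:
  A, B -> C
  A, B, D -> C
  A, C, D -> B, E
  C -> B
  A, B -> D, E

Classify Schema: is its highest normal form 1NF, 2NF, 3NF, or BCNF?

Candidate keys: {A, B}, {A, C}. Prime attributes: {A, B, C}.
For C -> B we have {C}⁺ = {B, C}; {C} is not a superkey, so BCNF fails.
Since {B} ⊆ prime attributes and every other non-superkey FD also has a prime right side, the schema is in 3NF.

3NF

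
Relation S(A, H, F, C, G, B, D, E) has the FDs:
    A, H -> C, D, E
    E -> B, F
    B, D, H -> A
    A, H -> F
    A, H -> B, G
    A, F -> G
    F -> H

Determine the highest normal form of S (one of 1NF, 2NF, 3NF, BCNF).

Candidate keys: {A, E}, {A, F}, {A, H}, {B, D, F}, {B, D, H}, {D, E}. Prime attributes: {A, B, D, E, F, H}.
E -> B, F breaks BCNF: {E}⁺ = {B, E, F, H}, so {E} is not a superkey.
But every attribute on its right side ({B, F}) is prime, and the same holds for every other non-superkey FD, so 3NF still holds.

3NF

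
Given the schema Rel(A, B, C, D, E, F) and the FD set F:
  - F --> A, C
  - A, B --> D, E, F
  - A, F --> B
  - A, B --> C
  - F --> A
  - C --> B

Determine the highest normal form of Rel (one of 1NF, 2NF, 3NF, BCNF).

Candidate keys: {A, B}, {A, C}, {F}. Prime attributes: {A, B, C, F}.
C --> B breaks BCNF: {C}⁺ = {B, C}, so {C} is not a superkey.
But every attribute on its right side ({B}) is prime, and the same holds for every other non-superkey FD, so 3NF still holds.

3NF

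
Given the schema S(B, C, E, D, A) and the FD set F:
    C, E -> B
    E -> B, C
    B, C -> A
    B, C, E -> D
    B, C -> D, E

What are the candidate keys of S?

{E} is a candidate key since {E}⁺ = {A, B, C, D, E} covers every attribute.
{B, C} is a candidate key since {B, C}⁺ = {A, B, C, D, E} covers every attribute.
No proper subset of any of these is a key, and no other minimal superkey exists.

{B, C}, {E}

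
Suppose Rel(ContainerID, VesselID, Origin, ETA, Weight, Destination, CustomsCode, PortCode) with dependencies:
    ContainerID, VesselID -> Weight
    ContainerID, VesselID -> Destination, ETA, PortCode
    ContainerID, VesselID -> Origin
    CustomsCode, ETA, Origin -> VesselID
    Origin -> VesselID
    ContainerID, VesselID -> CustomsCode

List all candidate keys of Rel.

Attributes never on any right-hand side: {ContainerID} — every candidate key must contain it.
{ContainerID, Origin} is a candidate key since {ContainerID, Origin}⁺ = {ContainerID, CustomsCode, Destination, ETA, Origin, PortCode, VesselID, Weight} covers every attribute.
{ContainerID, VesselID} is a candidate key since {ContainerID, VesselID}⁺ = {ContainerID, CustomsCode, Destination, ETA, Origin, PortCode, VesselID, Weight} covers every attribute.
Any other superkey properly contains one of these, so there are no further candidate keys.

{ContainerID, Origin}, {ContainerID, VesselID}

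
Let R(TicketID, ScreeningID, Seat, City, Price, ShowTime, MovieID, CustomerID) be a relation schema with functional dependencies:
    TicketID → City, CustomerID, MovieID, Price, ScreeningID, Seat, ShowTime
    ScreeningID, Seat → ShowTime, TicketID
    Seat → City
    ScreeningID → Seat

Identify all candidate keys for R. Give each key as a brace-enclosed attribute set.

{ScreeningID}, {TicketID}

Closure of {ScreeningID} is {City, CustomerID, MovieID, Price, ScreeningID, Seat, ShowTime, TicketID}, the whole schema; {ScreeningID} is a candidate key.
Closure of {TicketID} is {City, CustomerID, MovieID, Price, ScreeningID, Seat, ShowTime, TicketID}, the whole schema; {TicketID} is a candidate key.
No proper subset of any of these is a key, and no other minimal superkey exists.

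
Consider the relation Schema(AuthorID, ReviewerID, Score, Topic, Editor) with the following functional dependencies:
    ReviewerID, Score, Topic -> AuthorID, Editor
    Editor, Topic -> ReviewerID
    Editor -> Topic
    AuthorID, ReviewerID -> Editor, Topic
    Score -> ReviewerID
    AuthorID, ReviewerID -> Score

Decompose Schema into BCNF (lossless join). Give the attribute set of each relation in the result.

Candidate keys of the original relation: {AuthorID, Editor}, {AuthorID, ReviewerID}, {AuthorID, Score}, {Editor, Score}, {Score, Topic}.
{AuthorID, Editor, ReviewerID, Score, Topic}: {Editor, Topic} determines {Editor, ReviewerID, Topic} here but is not a superkey — split on Editor, Topic -> ReviewerID, giving {Editor, ReviewerID, Topic} and {AuthorID, Editor, Score, Topic}.
{Editor, ReviewerID, Topic}: every determinant is a superkey — BCNF.
{AuthorID, Editor, Score, Topic}: {Editor} determines {Editor, Topic} here but is not a superkey — split on Editor -> Topic, giving {Editor, Topic} and {AuthorID, Editor, Score}.
{Editor, Topic}: every determinant is a superkey — BCNF.
{AuthorID, Editor, Score}: every determinant is a superkey — BCNF.

{AuthorID, Editor, Score}; {Editor, ReviewerID, Topic}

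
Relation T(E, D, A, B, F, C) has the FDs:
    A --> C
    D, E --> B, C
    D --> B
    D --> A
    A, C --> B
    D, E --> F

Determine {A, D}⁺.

{A, B, C, D}

Start with {A, D}.
A --> C applies; add {C} → now {A, C, D}.
D --> B applies; add {B} → now {A, B, C, D}.
No further FD applies.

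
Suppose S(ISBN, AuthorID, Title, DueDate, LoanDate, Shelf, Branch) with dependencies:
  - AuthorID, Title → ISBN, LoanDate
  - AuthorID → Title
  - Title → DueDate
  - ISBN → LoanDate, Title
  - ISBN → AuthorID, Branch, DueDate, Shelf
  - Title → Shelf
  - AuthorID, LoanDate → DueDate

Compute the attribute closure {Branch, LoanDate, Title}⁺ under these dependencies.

Start with {Branch, LoanDate, Title}.
Title → DueDate applies; add {DueDate} → now {Branch, DueDate, LoanDate, Title}.
Title → Shelf applies; add {Shelf} → now {Branch, DueDate, LoanDate, Shelf, Title}.
No further FD applies.

{Branch, DueDate, LoanDate, Shelf, Title}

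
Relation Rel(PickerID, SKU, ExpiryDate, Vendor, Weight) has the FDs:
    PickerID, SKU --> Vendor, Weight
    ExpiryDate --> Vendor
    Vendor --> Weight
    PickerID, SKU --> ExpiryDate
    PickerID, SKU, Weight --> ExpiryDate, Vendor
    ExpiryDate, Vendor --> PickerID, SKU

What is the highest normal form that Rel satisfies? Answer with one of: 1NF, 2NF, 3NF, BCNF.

Candidate keys: {ExpiryDate}, {PickerID, SKU}. Prime attributes: {ExpiryDate, PickerID, SKU}.
For Vendor --> Weight we have {Vendor}⁺ = {Vendor, Weight}; {Vendor} is not a superkey, so BCNF fails.
Vendor --> Weight has non-prime {Weight} on the right and a non-superkey on the left, so 3NF fails.
Checking every proper subset of each key, none determines a non-prime attribute — 2NF is satisfied.

2NF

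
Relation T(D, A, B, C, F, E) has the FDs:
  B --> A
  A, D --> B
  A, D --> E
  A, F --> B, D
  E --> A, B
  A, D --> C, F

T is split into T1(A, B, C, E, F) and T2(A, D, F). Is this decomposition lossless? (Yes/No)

Common attributes: {A, F}; their closure is {A, B, C, D, E, F}.
Since T1 ⊆ {A, B, C, D, E, F}, the intersection is a superkey of T1; the decomposition is lossless.

Yes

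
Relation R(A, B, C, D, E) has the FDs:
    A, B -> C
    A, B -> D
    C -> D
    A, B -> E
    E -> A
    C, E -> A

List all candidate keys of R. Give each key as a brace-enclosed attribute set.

{A, B}, {B, E}

No FD produces {B}, so it must be in every candidate key.
{A, B}⁺ = {A, B, C, D, E}, which is every attribute, so {A, B} is a candidate key.
{B, E}⁺ = {A, B, C, D, E}, which is every attribute, so {B, E} is a candidate key.
These are minimal and exhaustive — every other superkey contains one of them.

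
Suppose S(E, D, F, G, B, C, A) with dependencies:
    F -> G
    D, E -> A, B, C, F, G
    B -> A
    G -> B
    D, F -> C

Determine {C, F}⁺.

Start with {C, F}.
F -> G applies; add {G} → now {C, F, G}.
G -> B applies; add {B} → now {B, C, F, G}.
B -> A applies; add {A} → now {A, B, C, F, G}.
No further FD applies.

{A, B, C, F, G}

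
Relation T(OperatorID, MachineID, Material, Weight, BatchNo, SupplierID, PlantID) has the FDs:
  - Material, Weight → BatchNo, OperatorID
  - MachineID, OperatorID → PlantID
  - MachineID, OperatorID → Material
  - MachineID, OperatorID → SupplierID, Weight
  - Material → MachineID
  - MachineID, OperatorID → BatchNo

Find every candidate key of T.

{MachineID, OperatorID} is a candidate key since {MachineID, OperatorID}⁺ = {BatchNo, MachineID, Material, OperatorID, PlantID, SupplierID, Weight} covers every attribute.
{Material, OperatorID} is a candidate key since {Material, OperatorID}⁺ = {BatchNo, MachineID, Material, OperatorID, PlantID, SupplierID, Weight} covers every attribute.
{Material, Weight} is a candidate key since {Material, Weight}⁺ = {BatchNo, MachineID, Material, OperatorID, PlantID, SupplierID, Weight} covers every attribute.
No proper subset of any of these is a key, and no other minimal superkey exists.

{MachineID, OperatorID}, {Material, OperatorID}, {Material, Weight}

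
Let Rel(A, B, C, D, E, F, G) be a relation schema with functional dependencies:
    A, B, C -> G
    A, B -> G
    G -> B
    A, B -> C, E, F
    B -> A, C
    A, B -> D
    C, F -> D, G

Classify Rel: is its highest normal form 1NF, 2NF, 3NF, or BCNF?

Candidate keys: {B}, {C, F}, {G}. Prime attributes: {B, C, F, G}.
The left-hand side of every FD is a superkey, so BCNF is satisfied.

BCNF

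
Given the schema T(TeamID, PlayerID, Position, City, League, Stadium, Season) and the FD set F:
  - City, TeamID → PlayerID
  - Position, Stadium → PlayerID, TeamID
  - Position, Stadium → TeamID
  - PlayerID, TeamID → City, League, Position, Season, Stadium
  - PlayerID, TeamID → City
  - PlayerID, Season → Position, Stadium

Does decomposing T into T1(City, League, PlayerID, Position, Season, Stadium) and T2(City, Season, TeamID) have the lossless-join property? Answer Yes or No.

T1 ∩ T2 = {City, Season}; its closure under F is {City, Season}.
T1 ⊄ {City, Season} and T2 ⊄ {City, Season}, so the split is lossy.

No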